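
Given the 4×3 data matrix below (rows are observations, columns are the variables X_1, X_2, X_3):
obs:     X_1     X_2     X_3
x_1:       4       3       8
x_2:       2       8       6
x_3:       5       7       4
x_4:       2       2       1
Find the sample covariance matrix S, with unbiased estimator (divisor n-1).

Step 1 — column means:
  mean(X_1) = (4 + 2 + 5 + 2) / 4 = 13/4 = 3.25
  mean(X_2) = (3 + 8 + 7 + 2) / 4 = 20/4 = 5
  mean(X_3) = (8 + 6 + 4 + 1) / 4 = 19/4 = 4.75

Step 2 — sample covariance S[i,j] = (1/(n-1)) · Σ_k (x_{k,i} - mean_i) · (x_{k,j} - mean_j), with n-1 = 3.
  S[X_1,X_1] = ((0.75)·(0.75) + (-1.25)·(-1.25) + (1.75)·(1.75) + (-1.25)·(-1.25)) / 3 = 6.75/3 = 2.25
  S[X_1,X_2] = ((0.75)·(-2) + (-1.25)·(3) + (1.75)·(2) + (-1.25)·(-3)) / 3 = 2/3 = 0.6667
  S[X_1,X_3] = ((0.75)·(3.25) + (-1.25)·(1.25) + (1.75)·(-0.75) + (-1.25)·(-3.75)) / 3 = 4.25/3 = 1.4167
  S[X_2,X_2] = ((-2)·(-2) + (3)·(3) + (2)·(2) + (-3)·(-3)) / 3 = 26/3 = 8.6667
  S[X_2,X_3] = ((-2)·(3.25) + (3)·(1.25) + (2)·(-0.75) + (-3)·(-3.75)) / 3 = 7/3 = 2.3333
  S[X_3,X_3] = ((3.25)·(3.25) + (1.25)·(1.25) + (-0.75)·(-0.75) + (-3.75)·(-3.75)) / 3 = 26.75/3 = 8.9167

S is symmetric (S[j,i] = S[i,j]). Assembling:

S = [[2.25, 0.6667, 1.4167],
 [0.6667, 8.6667, 2.3333],
 [1.4167, 2.3333, 8.9167]]


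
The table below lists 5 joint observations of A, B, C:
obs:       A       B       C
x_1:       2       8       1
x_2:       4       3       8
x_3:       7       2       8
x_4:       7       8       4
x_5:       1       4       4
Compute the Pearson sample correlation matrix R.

Step 1 — column means:
  mean(A) = (2 + 4 + 7 + 7 + 1) / 5 = 21/5 = 4.2
  mean(B) = (8 + 3 + 2 + 8 + 4) / 5 = 25/5 = 5
  mean(C) = (1 + 8 + 8 + 4 + 4) / 5 = 25/5 = 5

Step 2 — sample variances and covariances s[i,j] = (1/(n-1)) · Σ_k (x_{k,i} - mean_i) · (x_{k,j} - mean_j), with n-1 = 4:
  s[A,A] = ((-2.2)·(-2.2) + (-0.2)·(-0.2) + (2.8)·(2.8) + (2.8)·(2.8) + (-3.2)·(-3.2)) / 4 = 30.8/4 = 7.7
  s[A,B] = ((-2.2)·(3) + (-0.2)·(-2) + (2.8)·(-3) + (2.8)·(3) + (-3.2)·(-1)) / 4 = -3/4 = -0.75
  s[A,C] = ((-2.2)·(-4) + (-0.2)·(3) + (2.8)·(3) + (2.8)·(-1) + (-3.2)·(-1)) / 4 = 17/4 = 4.25
  s[B,B] = ((3)·(3) + (-2)·(-2) + (-3)·(-3) + (3)·(3) + (-1)·(-1)) / 4 = 32/4 = 8
  s[B,C] = ((3)·(-4) + (-2)·(3) + (-3)·(3) + (3)·(-1) + (-1)·(-1)) / 4 = -29/4 = -7.25
  s[C,C] = ((-4)·(-4) + (3)·(3) + (3)·(3) + (-1)·(-1) + (-1)·(-1)) / 4 = 36/4 = 9
  Sample standard deviations s_i = √(s[i,i]):
  s(A) = √(7.7) = 2.7749
  s(B) = √(8) = 2.8284
  s(C) = √(9) = 3

Step 3 — r_{ij} = s_{ij} / (s_i · s_j):
  r[A,A] = 1 (diagonal).
  r[A,B] = -0.75 / (2.7749 · 2.8284) = -0.75 / 7.8486 = -0.0956
  r[A,C] = 4.25 / (2.7749 · 3) = 4.25 / 8.3247 = 0.5105
  r[B,B] = 1 (diagonal).
  r[B,C] = -7.25 / (2.8284 · 3) = -7.25 / 8.4853 = -0.8544
  r[C,C] = 1 (diagonal).

R is symmetric with unit diagonal. Assembling:

R = [[1, -0.0956, 0.5105],
 [-0.0956, 1, -0.8544],
 [0.5105, -0.8544, 1]]


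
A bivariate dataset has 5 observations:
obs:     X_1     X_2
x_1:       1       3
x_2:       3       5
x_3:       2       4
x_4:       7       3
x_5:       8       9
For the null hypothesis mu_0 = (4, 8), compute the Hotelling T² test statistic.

Step 1 — sample mean vector:
  mean(X_1) = (1 + 3 + 2 + 7 + 8) / 5 = 21/5 = 4.2
  mean(X_2) = (3 + 5 + 4 + 3 + 9) / 5 = 24/5 = 4.8
  x̄ = (4.2, 4.8),  deviation x̄ - mu_0 = (4.2, 4.8) - (4, 8) = (0.2, -3.2).

Step 2 — sample covariance matrix, S[i,j] = (1/(n-1)) · Σ_k (x_{k,i} - mean_i) · (x_{k,j} - mean_j), divisor n-1 = 4:
  S[X_1,X_1] = ((-3.2)·(-3.2) + (-1.2)·(-1.2) + (-2.2)·(-2.2) + (2.8)·(2.8) + (3.8)·(3.8)) / 4 = 38.8/4 = 9.7
  S[X_1,X_2] = ((-3.2)·(-1.8) + (-1.2)·(0.2) + (-2.2)·(-0.8) + (2.8)·(-1.8) + (3.8)·(4.2)) / 4 = 18.2/4 = 4.55
  S[X_2,X_2] = ((-1.8)·(-1.8) + (0.2)·(0.2) + (-0.8)·(-0.8) + (-1.8)·(-1.8) + (4.2)·(4.2)) / 4 = 24.8/4 = 6.2
  S = [[9.7, 4.55],
 [4.55, 6.2]].

Step 3 — invert S. det(S) = 9.7·6.2 - (4.55)² = 39.4375.
  S^{-1} = (1/det) · [[d, -b], [-b, a]] = [[0.1572, -0.1154],
 [-0.1154, 0.246]].

Step 4 — quadratic form (x̄ - mu_0)^T · S^{-1} · (x̄ - mu_0):
  S^{-1} · (x̄ - mu_0) = (0.4006, -0.8101),
  (x̄ - mu_0)^T · [...] = (0.2)·(0.4006) + (-3.2)·(-0.8101) = 2.6726.

Step 5 — scale by n: T² = 5 · 2.6726 = 13.3629.

T² ≈ 13.3629


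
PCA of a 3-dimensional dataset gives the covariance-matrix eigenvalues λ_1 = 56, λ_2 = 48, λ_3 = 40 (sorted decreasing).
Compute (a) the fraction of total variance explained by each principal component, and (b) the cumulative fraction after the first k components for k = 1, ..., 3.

Step 1 — total variance = trace(Sigma) = Σ λ_i = 56 + 48 + 40 = 144.

Step 2 — fraction explained by component i = λ_i / Σ λ:
  PC1: 56/144 = 0.3889
  PC2: 48/144 = 0.3333
  PC3: 40/144 = 0.2778

Step 3 — cumulative fraction after k components = (λ_1 + ... + λ_k) / Σ λ:
  k = 1: 56/144 = 0.3889
  k = 2: (56 + 48)/144 = 104/144 = 0.7222
  k = 3: (56 + 48 + 40)/144 = 144/144 = 1

Summary (fraction, with percent):

explained: PC1 0.3889 (38.89%), PC2 0.3333 (33.33%), PC3 0.2778 (27.78%);  cumulative: 0.3889, 0.7222, 1


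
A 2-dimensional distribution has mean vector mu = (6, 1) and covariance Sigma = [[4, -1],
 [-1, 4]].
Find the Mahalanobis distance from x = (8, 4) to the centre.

Step 1 — centre the observation: (x - mu) = (2, 3).

Step 2 — invert Sigma. det(Sigma) = 4·4 - (-1)² = 15.
  Sigma^{-1} = (1/det) · [[d, -b], [-b, a]] = [[0.2667, 0.0667],
 [0.0667, 0.2667]].

Step 3 — form the quadratic (x - mu)^T · Sigma^{-1} · (x - mu):
  Sigma^{-1} · (x - mu) = (0.7333, 0.9333).
  (x - mu)^T · [Sigma^{-1} · (x - mu)] = (2)·(0.7333) + (3)·(0.9333) = 4.2667.

Step 4 — take square root: d = √(4.2667) ≈ 2.0656.

d(x, mu) = √(4.2667) ≈ 2.0656


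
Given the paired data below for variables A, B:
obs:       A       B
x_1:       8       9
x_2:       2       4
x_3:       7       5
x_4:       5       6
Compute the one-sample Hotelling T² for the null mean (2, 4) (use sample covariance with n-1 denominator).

Step 1 — sample mean vector:
  mean(A) = (8 + 2 + 7 + 5) / 4 = 22/4 = 5.5
  mean(B) = (9 + 4 + 5 + 6) / 4 = 24/4 = 6
  x̄ = (5.5, 6),  deviation x̄ - mu_0 = (5.5, 6) - (2, 4) = (3.5, 2).

Step 2 — sample covariance matrix, S[i,j] = (1/(n-1)) · Σ_k (x_{k,i} - mean_i) · (x_{k,j} - mean_j), divisor n-1 = 3:
  S[A,A] = ((2.5)·(2.5) + (-3.5)·(-3.5) + (1.5)·(1.5) + (-0.5)·(-0.5)) / 3 = 21/3 = 7
  S[A,B] = ((2.5)·(3) + (-3.5)·(-2) + (1.5)·(-1) + (-0.5)·(0)) / 3 = 13/3 = 4.3333
  S[B,B] = ((3)·(3) + (-2)·(-2) + (-1)·(-1) + (0)·(0)) / 3 = 14/3 = 4.6667
  S = [[7, 4.3333],
 [4.3333, 4.6667]].

Step 3 — invert S. det(S) = 7·4.6667 - (4.3333)² = 13.8889.
  S^{-1} = (1/det) · [[d, -b], [-b, a]] = [[0.336, -0.312],
 [-0.312, 0.504]].

Step 4 — quadratic form (x̄ - mu_0)^T · S^{-1} · (x̄ - mu_0):
  S^{-1} · (x̄ - mu_0) = (0.552, -0.084),
  (x̄ - mu_0)^T · [...] = (3.5)·(0.552) + (2)·(-0.084) = 1.764.

Step 5 — scale by n: T² = 4 · 1.764 = 7.056.

T² ≈ 7.056


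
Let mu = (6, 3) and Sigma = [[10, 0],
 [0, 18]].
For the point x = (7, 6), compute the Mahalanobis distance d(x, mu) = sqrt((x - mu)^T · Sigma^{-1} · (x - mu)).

Step 1 — centre the observation: (x - mu) = (1, 3).

Step 2 — invert Sigma. det(Sigma) = 10·18 - (0)² = 180.
  Sigma^{-1} = (1/det) · [[d, -b], [-b, a]] = [[0.1, 0],
 [0, 0.0556]].

Step 3 — form the quadratic (x - mu)^T · Sigma^{-1} · (x - mu):
  Sigma^{-1} · (x - mu) = (0.1, 0.1667).
  (x - mu)^T · [Sigma^{-1} · (x - mu)] = (1)·(0.1) + (3)·(0.1667) = 0.6.

Step 4 — take square root: d = √(0.6) ≈ 0.7746.

d(x, mu) = √(0.6) ≈ 0.7746


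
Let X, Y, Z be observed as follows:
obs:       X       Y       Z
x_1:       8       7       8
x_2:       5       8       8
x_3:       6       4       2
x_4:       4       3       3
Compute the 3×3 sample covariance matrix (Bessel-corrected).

Step 1 — column means:
  mean(X) = (8 + 5 + 6 + 4) / 4 = 23/4 = 5.75
  mean(Y) = (7 + 8 + 4 + 3) / 4 = 22/4 = 5.5
  mean(Z) = (8 + 8 + 2 + 3) / 4 = 21/4 = 5.25

Step 2 — sample covariance S[i,j] = (1/(n-1)) · Σ_k (x_{k,i} - mean_i) · (x_{k,j} - mean_j), with n-1 = 3.
  S[X,X] = ((2.25)·(2.25) + (-0.75)·(-0.75) + (0.25)·(0.25) + (-1.75)·(-1.75)) / 3 = 8.75/3 = 2.9167
  S[X,Y] = ((2.25)·(1.5) + (-0.75)·(2.5) + (0.25)·(-1.5) + (-1.75)·(-2.5)) / 3 = 5.5/3 = 1.8333
  S[X,Z] = ((2.25)·(2.75) + (-0.75)·(2.75) + (0.25)·(-3.25) + (-1.75)·(-2.25)) / 3 = 7.25/3 = 2.4167
  S[Y,Y] = ((1.5)·(1.5) + (2.5)·(2.5) + (-1.5)·(-1.5) + (-2.5)·(-2.5)) / 3 = 17/3 = 5.6667
  S[Y,Z] = ((1.5)·(2.75) + (2.5)·(2.75) + (-1.5)·(-3.25) + (-2.5)·(-2.25)) / 3 = 21.5/3 = 7.1667
  S[Z,Z] = ((2.75)·(2.75) + (2.75)·(2.75) + (-3.25)·(-3.25) + (-2.25)·(-2.25)) / 3 = 30.75/3 = 10.25

S is symmetric (S[j,i] = S[i,j]). Assembling:

S = [[2.9167, 1.8333, 2.4167],
 [1.8333, 5.6667, 7.1667],
 [2.4167, 7.1667, 10.25]]


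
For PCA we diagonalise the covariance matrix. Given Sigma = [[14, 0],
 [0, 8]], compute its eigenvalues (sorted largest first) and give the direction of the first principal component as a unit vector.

Step 1 — characteristic polynomial of 2×2 Sigma:
  det(Sigma - λI) = λ² - trace · λ + det = 0.
  trace = 14 + 8 = 22, det = 14·8 - (0)² = 112.
Step 2 — discriminant:
  Δ = trace² - 4·det = 484 - 448 = 36.
Step 3 — eigenvalues:
  λ = (trace ± √Δ)/2 = (22 ± 6)/2,
  λ_1 = 14,  λ_2 = 8.

Step 4 — unit eigenvector for λ_1: Sigma is diagonal, so its eigenvectors are the coordinate axes. λ_1 = 14 is the diagonal entry on the first coordinate axis, hence
  v_1 = (1, 0) (||v_1|| = 1).

λ_1 = 14,  λ_2 = 8;  v_1 ≈ (1, 0)


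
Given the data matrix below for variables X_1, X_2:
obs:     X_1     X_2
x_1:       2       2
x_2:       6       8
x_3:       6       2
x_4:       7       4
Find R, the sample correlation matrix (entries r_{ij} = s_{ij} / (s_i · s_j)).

Step 1 — column means:
  mean(X_1) = (2 + 6 + 6 + 7) / 4 = 21/4 = 5.25
  mean(X_2) = (2 + 8 + 2 + 4) / 4 = 16/4 = 4

Step 2 — sample variances and covariances s[i,j] = (1/(n-1)) · Σ_k (x_{k,i} - mean_i) · (x_{k,j} - mean_j), with n-1 = 3:
  s[X_1,X_1] = ((-3.25)·(-3.25) + (0.75)·(0.75) + (0.75)·(0.75) + (1.75)·(1.75)) / 3 = 14.75/3 = 4.9167
  s[X_1,X_2] = ((-3.25)·(-2) + (0.75)·(4) + (0.75)·(-2) + (1.75)·(0)) / 3 = 8/3 = 2.6667
  s[X_2,X_2] = ((-2)·(-2) + (4)·(4) + (-2)·(-2) + (0)·(0)) / 3 = 24/3 = 8
  Sample standard deviations s_i = √(s[i,i]):
  s(X_1) = √(4.9167) = 2.2174
  s(X_2) = √(8) = 2.8284

Step 3 — r_{ij} = s_{ij} / (s_i · s_j):
  r[X_1,X_1] = 1 (diagonal).
  r[X_1,X_2] = 2.6667 / (2.2174 · 2.8284) = 2.6667 / 6.2716 = 0.4252
  r[X_2,X_2] = 1 (diagonal).

R is symmetric with unit diagonal. Assembling:

R = [[1, 0.4252],
 [0.4252, 1]]


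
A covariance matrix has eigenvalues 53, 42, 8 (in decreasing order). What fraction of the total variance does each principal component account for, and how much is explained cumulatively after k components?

Step 1 — total variance = trace(Sigma) = Σ λ_i = 53 + 42 + 8 = 103.

Step 2 — fraction explained by component i = λ_i / Σ λ:
  PC1: 53/103 = 0.5146
  PC2: 42/103 = 0.4078
  PC3: 8/103 = 0.0777

Step 3 — cumulative fraction after k components = (λ_1 + ... + λ_k) / Σ λ:
  k = 1: 53/103 = 0.5146
  k = 2: (53 + 42)/103 = 95/103 = 0.9223
  k = 3: (53 + 42 + 8)/103 = 103/103 = 1

Summary (fraction, with percent):

explained: PC1 0.5146 (51.46%), PC2 0.4078 (40.78%), PC3 0.0777 (7.77%);  cumulative: 0.5146, 0.9223, 1


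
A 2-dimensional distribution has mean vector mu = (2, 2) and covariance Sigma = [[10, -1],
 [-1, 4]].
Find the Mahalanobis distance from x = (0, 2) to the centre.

Step 1 — centre the observation: (x - mu) = (-2, 0).

Step 2 — invert Sigma. det(Sigma) = 10·4 - (-1)² = 39.
  Sigma^{-1} = (1/det) · [[d, -b], [-b, a]] = [[0.1026, 0.0256],
 [0.0256, 0.2564]].

Step 3 — form the quadratic (x - mu)^T · Sigma^{-1} · (x - mu):
  Sigma^{-1} · (x - mu) = (-0.2051, -0.0513).
  (x - mu)^T · [Sigma^{-1} · (x - mu)] = (-2)·(-0.2051) + (0)·(-0.0513) = 0.4103.

Step 4 — take square root: d = √(0.4103) ≈ 0.6405.

d(x, mu) = √(0.4103) ≈ 0.6405


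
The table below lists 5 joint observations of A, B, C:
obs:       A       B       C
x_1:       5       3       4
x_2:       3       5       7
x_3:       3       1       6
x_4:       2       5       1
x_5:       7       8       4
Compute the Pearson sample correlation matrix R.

Step 1 — column means:
  mean(A) = (5 + 3 + 3 + 2 + 7) / 5 = 20/5 = 4
  mean(B) = (3 + 5 + 1 + 5 + 8) / 5 = 22/5 = 4.4
  mean(C) = (4 + 7 + 6 + 1 + 4) / 5 = 22/5 = 4.4

Step 2 — sample variances and covariances s[i,j] = (1/(n-1)) · Σ_k (x_{k,i} - mean_i) · (x_{k,j} - mean_j), with n-1 = 4:
  s[A,A] = ((1)·(1) + (-1)·(-1) + (-1)·(-1) + (-2)·(-2) + (3)·(3)) / 4 = 16/4 = 4
  s[A,B] = ((1)·(-1.4) + (-1)·(0.6) + (-1)·(-3.4) + (-2)·(0.6) + (3)·(3.6)) / 4 = 11/4 = 2.75
  s[A,C] = ((1)·(-0.4) + (-1)·(2.6) + (-1)·(1.6) + (-2)·(-3.4) + (3)·(-0.4)) / 4 = 1/4 = 0.25
  s[B,B] = ((-1.4)·(-1.4) + (0.6)·(0.6) + (-3.4)·(-3.4) + (0.6)·(0.6) + (3.6)·(3.6)) / 4 = 27.2/4 = 6.8
  s[B,C] = ((-1.4)·(-0.4) + (0.6)·(2.6) + (-3.4)·(1.6) + (0.6)·(-3.4) + (3.6)·(-0.4)) / 4 = -6.8/4 = -1.7
  s[C,C] = ((-0.4)·(-0.4) + (2.6)·(2.6) + (1.6)·(1.6) + (-3.4)·(-3.4) + (-0.4)·(-0.4)) / 4 = 21.2/4 = 5.3
  Sample standard deviations s_i = √(s[i,i]):
  s(A) = √(4) = 2
  s(B) = √(6.8) = 2.6077
  s(C) = √(5.3) = 2.3022

Step 3 — r_{ij} = s_{ij} / (s_i · s_j):
  r[A,A] = 1 (diagonal).
  r[A,B] = 2.75 / (2 · 2.6077) = 2.75 / 5.2154 = 0.5273
  r[A,C] = 0.25 / (2 · 2.3022) = 0.25 / 4.6043 = 0.0543
  r[B,B] = 1 (diagonal).
  r[B,C] = -1.7 / (2.6077 · 2.3022) = -1.7 / 6.0033 = -0.2832
  r[C,C] = 1 (diagonal).

R is symmetric with unit diagonal. Assembling:

R = [[1, 0.5273, 0.0543],
 [0.5273, 1, -0.2832],
 [0.0543, -0.2832, 1]]


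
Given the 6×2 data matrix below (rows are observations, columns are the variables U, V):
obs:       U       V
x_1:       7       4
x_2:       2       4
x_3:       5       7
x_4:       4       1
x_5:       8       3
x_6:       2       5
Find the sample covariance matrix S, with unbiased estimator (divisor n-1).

Step 1 — column means:
  mean(U) = (7 + 2 + 5 + 4 + 8 + 2) / 6 = 28/6 = 4.6667
  mean(V) = (4 + 4 + 7 + 1 + 3 + 5) / 6 = 24/6 = 4

Step 2 — sample covariance S[i,j] = (1/(n-1)) · Σ_k (x_{k,i} - mean_i) · (x_{k,j} - mean_j), with n-1 = 5.
  S[U,U] = ((2.3333)·(2.3333) + (-2.6667)·(-2.6667) + (0.3333)·(0.3333) + (-0.6667)·(-0.6667) + (3.3333)·(3.3333) + (-2.6667)·(-2.6667)) / 5 = 31.3333/5 = 6.2667
  S[U,V] = ((2.3333)·(0) + (-2.6667)·(0) + (0.3333)·(3) + (-0.6667)·(-3) + (3.3333)·(-1) + (-2.6667)·(1)) / 5 = -3/5 = -0.6
  S[V,V] = ((0)·(0) + (0)·(0) + (3)·(3) + (-3)·(-3) + (-1)·(-1) + (1)·(1)) / 5 = 20/5 = 4

S is symmetric (S[j,i] = S[i,j]). Assembling:

S = [[6.2667, -0.6],
 [-0.6, 4]]


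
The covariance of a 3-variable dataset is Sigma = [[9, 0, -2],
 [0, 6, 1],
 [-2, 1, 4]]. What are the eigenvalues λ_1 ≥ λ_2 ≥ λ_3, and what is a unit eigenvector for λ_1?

Step 1 — characteristic polynomial p(λ) = det(λI - Sigma) = λ³ - tr·λ² + c_1·λ - det, where tr = trace, c_1 = sum of the principal 2×2 minors, det = det(Sigma):
  tr = 9 + 6 + 4 = 19,
  c_1 = (9·6 - (0)²) + (9·4 - (-2)²) + (6·4 - (1)²) = 54 + 32 + 23 = 109,
  det = 9·(6·4 - (1)²) - (0)·((0)·4 - (1)·(-2)) + (-2)·((0)·(1) - 6·(-2)) = 9·(23) - (0)·(2) + (-2)·(12) = 183.
  So p(λ) = λ³ - 19λ² + 109λ - 183.
Step 2 — look for an integer root (rational root theorem: any rational root is an integer divisor of 183). Testing λ = 3:
  p(3) = 27 - 171 + 327 - 183 = 0  ✓
  Dividing out (λ - 3): p(λ) = (λ - 3)(λ² - 16λ + 61).
Step 3 — remaining eigenvalues from the quadratic λ² - 16λ + 61 = 0:
  Δ = 16² - 4·61 = 256 - 244 = 12,  λ = (16 ± √12)/2 = (16 ± 3.4641)/2 ≈ 9.7321 or 6.2679.
  Sorted: λ_1 = 9.7321,  λ_2 = 6.2679,  λ_3 = 3  (check: sum = 19 = tr ✓).

Step 4 — unit eigenvector for λ_1 ≈ 9.7321: v spans the null space of (Sigma - λ_1 I), whose rows are
  r_1 = (-0.7321, 0, -2),  r_2 = (0, -3.7321, 1),  r_3 = (-2, 1, -5.7321).
  v is orthogonal to every row, so take v ∝ r_1 × r_2 = ((0)·(1) - (-2)·(-3.7321), (-2)·(0) - (-0.7321)·(1), (-0.7321)·(-3.7321) - (0)·(0)) ≈ (-7.4641, 0.7321, 2.7321).
  Rescale (multiply by -1 so the first nonzero entry is positive): u = (7.4641, -0.7321, -2.7321).
  ||u|| = √((7.4641)² + (-0.7321)² + (-2.7321)²) = √(63.7128) ≈ 7.982,  v_1 = u/||u|| ≈ (0.9351, -0.0917, -0.3423) (||v_1|| = 1).

λ_1 = 9.7321,  λ_2 = 6.2679,  λ_3 = 3;  v_1 ≈ (0.9351, -0.0917, -0.3423)


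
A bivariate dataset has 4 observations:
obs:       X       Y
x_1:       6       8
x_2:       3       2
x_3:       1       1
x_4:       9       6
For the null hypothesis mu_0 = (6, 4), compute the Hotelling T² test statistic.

Step 1 — sample mean vector:
  mean(X) = (6 + 3 + 1 + 9) / 4 = 19/4 = 4.75
  mean(Y) = (8 + 2 + 1 + 6) / 4 = 17/4 = 4.25
  x̄ = (4.75, 4.25),  deviation x̄ - mu_0 = (4.75, 4.25) - (6, 4) = (-1.25, 0.25).

Step 2 — sample covariance matrix, S[i,j] = (1/(n-1)) · Σ_k (x_{k,i} - mean_i) · (x_{k,j} - mean_j), divisor n-1 = 3:
  S[X,X] = ((1.25)·(1.25) + (-1.75)·(-1.75) + (-3.75)·(-3.75) + (4.25)·(4.25)) / 3 = 36.75/3 = 12.25
  S[X,Y] = ((1.25)·(3.75) + (-1.75)·(-2.25) + (-3.75)·(-3.25) + (4.25)·(1.75)) / 3 = 28.25/3 = 9.4167
  S[Y,Y] = ((3.75)·(3.75) + (-2.25)·(-2.25) + (-3.25)·(-3.25) + (1.75)·(1.75)) / 3 = 32.75/3 = 10.9167
  S = [[12.25, 9.4167],
 [9.4167, 10.9167]].

Step 3 — invert S. det(S) = 12.25·10.9167 - (9.4167)² = 45.0556.
  S^{-1} = (1/det) · [[d, -b], [-b, a]] = [[0.2423, -0.209],
 [-0.209, 0.2719]].

Step 4 — quadratic form (x̄ - mu_0)^T · S^{-1} · (x̄ - mu_0):
  S^{-1} · (x̄ - mu_0) = (-0.3551, 0.3292),
  (x̄ - mu_0)^T · [...] = (-1.25)·(-0.3551) + (0.25)·(0.3292) = 0.5262.

Step 5 — scale by n: T² = 4 · 0.5262 = 2.1048.

T² ≈ 2.1048


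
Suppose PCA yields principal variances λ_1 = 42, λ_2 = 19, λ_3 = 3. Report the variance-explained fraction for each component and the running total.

Step 1 — total variance = trace(Sigma) = Σ λ_i = 42 + 19 + 3 = 64.

Step 2 — fraction explained by component i = λ_i / Σ λ:
  PC1: 42/64 = 0.6562
  PC2: 19/64 = 0.2969
  PC3: 3/64 = 0.0469

Step 3 — cumulative fraction after k components = (λ_1 + ... + λ_k) / Σ λ:
  k = 1: 42/64 = 0.6562
  k = 2: (42 + 19)/64 = 61/64 = 0.9531
  k = 3: (42 + 19 + 3)/64 = 64/64 = 1

Summary (fraction, with percent):

explained: PC1 0.6562 (65.62%), PC2 0.2969 (29.69%), PC3 0.0469 (4.69%);  cumulative: 0.6562, 0.9531, 1


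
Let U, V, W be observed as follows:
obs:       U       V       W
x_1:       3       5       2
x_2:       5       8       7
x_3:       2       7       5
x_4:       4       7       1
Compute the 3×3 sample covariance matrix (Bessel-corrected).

Step 1 — column means:
  mean(U) = (3 + 5 + 2 + 4) / 4 = 14/4 = 3.5
  mean(V) = (5 + 8 + 7 + 7) / 4 = 27/4 = 6.75
  mean(W) = (2 + 7 + 5 + 1) / 4 = 15/4 = 3.75

Step 2 — sample covariance S[i,j] = (1/(n-1)) · Σ_k (x_{k,i} - mean_i) · (x_{k,j} - mean_j), with n-1 = 3.
  S[U,U] = ((-0.5)·(-0.5) + (1.5)·(1.5) + (-1.5)·(-1.5) + (0.5)·(0.5)) / 3 = 5/3 = 1.6667
  S[U,V] = ((-0.5)·(-1.75) + (1.5)·(1.25) + (-1.5)·(0.25) + (0.5)·(0.25)) / 3 = 2.5/3 = 0.8333
  S[U,W] = ((-0.5)·(-1.75) + (1.5)·(3.25) + (-1.5)·(1.25) + (0.5)·(-2.75)) / 3 = 2.5/3 = 0.8333
  S[V,V] = ((-1.75)·(-1.75) + (1.25)·(1.25) + (0.25)·(0.25) + (0.25)·(0.25)) / 3 = 4.75/3 = 1.5833
  S[V,W] = ((-1.75)·(-1.75) + (1.25)·(3.25) + (0.25)·(1.25) + (0.25)·(-2.75)) / 3 = 6.75/3 = 2.25
  S[W,W] = ((-1.75)·(-1.75) + (3.25)·(3.25) + (1.25)·(1.25) + (-2.75)·(-2.75)) / 3 = 22.75/3 = 7.5833

S is symmetric (S[j,i] = S[i,j]). Assembling:

S = [[1.6667, 0.8333, 0.8333],
 [0.8333, 1.5833, 2.25],
 [0.8333, 2.25, 7.5833]]


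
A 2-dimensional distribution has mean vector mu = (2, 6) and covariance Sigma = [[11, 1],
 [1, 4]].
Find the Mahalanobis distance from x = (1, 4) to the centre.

Step 1 — centre the observation: (x - mu) = (-1, -2).

Step 2 — invert Sigma. det(Sigma) = 11·4 - (1)² = 43.
  Sigma^{-1} = (1/det) · [[d, -b], [-b, a]] = [[0.093, -0.0233],
 [-0.0233, 0.2558]].

Step 3 — form the quadratic (x - mu)^T · Sigma^{-1} · (x - mu):
  Sigma^{-1} · (x - mu) = (-0.0465, -0.4884).
  (x - mu)^T · [Sigma^{-1} · (x - mu)] = (-1)·(-0.0465) + (-2)·(-0.4884) = 1.0233.

Step 4 — take square root: d = √(1.0233) ≈ 1.0116.

d(x, mu) = √(1.0233) ≈ 1.0116


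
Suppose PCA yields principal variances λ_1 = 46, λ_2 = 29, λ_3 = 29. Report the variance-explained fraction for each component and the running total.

Step 1 — total variance = trace(Sigma) = Σ λ_i = 46 + 29 + 29 = 104.

Step 2 — fraction explained by component i = λ_i / Σ λ:
  PC1: 46/104 = 0.4423
  PC2: 29/104 = 0.2788
  PC3: 29/104 = 0.2788

Step 3 — cumulative fraction after k components = (λ_1 + ... + λ_k) / Σ λ:
  k = 1: 46/104 = 0.4423
  k = 2: (46 + 29)/104 = 75/104 = 0.7212
  k = 3: (46 + 29 + 29)/104 = 104/104 = 1

Summary (fraction, with percent):

explained: PC1 0.4423 (44.23%), PC2 0.2788 (27.88%), PC3 0.2788 (27.88%);  cumulative: 0.4423, 0.7212, 1


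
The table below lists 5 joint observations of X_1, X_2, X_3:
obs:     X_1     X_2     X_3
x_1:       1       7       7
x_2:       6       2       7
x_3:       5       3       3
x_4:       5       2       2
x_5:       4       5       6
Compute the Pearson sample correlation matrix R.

Step 1 — column means:
  mean(X_1) = (1 + 6 + 5 + 5 + 4) / 5 = 21/5 = 4.2
  mean(X_2) = (7 + 2 + 3 + 2 + 5) / 5 = 19/5 = 3.8
  mean(X_3) = (7 + 7 + 3 + 2 + 6) / 5 = 25/5 = 5

Step 2 — sample variances and covariances s[i,j] = (1/(n-1)) · Σ_k (x_{k,i} - mean_i) · (x_{k,j} - mean_j), with n-1 = 4:
  s[X_1,X_1] = ((-3.2)·(-3.2) + (1.8)·(1.8) + (0.8)·(0.8) + (0.8)·(0.8) + (-0.2)·(-0.2)) / 4 = 14.8/4 = 3.7
  s[X_1,X_2] = ((-3.2)·(3.2) + (1.8)·(-1.8) + (0.8)·(-0.8) + (0.8)·(-1.8) + (-0.2)·(1.2)) / 4 = -15.8/4 = -3.95
  s[X_1,X_3] = ((-3.2)·(2) + (1.8)·(2) + (0.8)·(-2) + (0.8)·(-3) + (-0.2)·(1)) / 4 = -7/4 = -1.75
  s[X_2,X_2] = ((3.2)·(3.2) + (-1.8)·(-1.8) + (-0.8)·(-0.8) + (-1.8)·(-1.8) + (1.2)·(1.2)) / 4 = 18.8/4 = 4.7
  s[X_2,X_3] = ((3.2)·(2) + (-1.8)·(2) + (-0.8)·(-2) + (-1.8)·(-3) + (1.2)·(1)) / 4 = 11/4 = 2.75
  s[X_3,X_3] = ((2)·(2) + (2)·(2) + (-2)·(-2) + (-3)·(-3) + (1)·(1)) / 4 = 22/4 = 5.5
  Sample standard deviations s_i = √(s[i,i]):
  s(X_1) = √(3.7) = 1.9235
  s(X_2) = √(4.7) = 2.1679
  s(X_3) = √(5.5) = 2.3452

Step 3 — r_{ij} = s_{ij} / (s_i · s_j):
  r[X_1,X_1] = 1 (diagonal).
  r[X_1,X_2] = -3.95 / (1.9235 · 2.1679) = -3.95 / 4.1701 = -0.9472
  r[X_1,X_3] = -1.75 / (1.9235 · 2.3452) = -1.75 / 4.5111 = -0.3879
  r[X_2,X_2] = 1 (diagonal).
  r[X_2,X_3] = 2.75 / (2.1679 · 2.3452) = 2.75 / 5.0843 = 0.5409
  r[X_3,X_3] = 1 (diagonal).

R is symmetric with unit diagonal. Assembling:

R = [[1, -0.9472, -0.3879],
 [-0.9472, 1, 0.5409],
 [-0.3879, 0.5409, 1]]


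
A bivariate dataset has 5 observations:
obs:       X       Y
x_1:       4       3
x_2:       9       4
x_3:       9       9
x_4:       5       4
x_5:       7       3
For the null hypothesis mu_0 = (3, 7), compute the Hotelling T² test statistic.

Step 1 — sample mean vector:
  mean(X) = (4 + 9 + 9 + 5 + 7) / 5 = 34/5 = 6.8
  mean(Y) = (3 + 4 + 9 + 4 + 3) / 5 = 23/5 = 4.6
  x̄ = (6.8, 4.6),  deviation x̄ - mu_0 = (6.8, 4.6) - (3, 7) = (3.8, -2.4).

Step 2 — sample covariance matrix, S[i,j] = (1/(n-1)) · Σ_k (x_{k,i} - mean_i) · (x_{k,j} - mean_j), divisor n-1 = 4:
  S[X,X] = ((-2.8)·(-2.8) + (2.2)·(2.2) + (2.2)·(2.2) + (-1.8)·(-1.8) + (0.2)·(0.2)) / 4 = 20.8/4 = 5.2
  S[X,Y] = ((-2.8)·(-1.6) + (2.2)·(-0.6) + (2.2)·(4.4) + (-1.8)·(-0.6) + (0.2)·(-1.6)) / 4 = 13.6/4 = 3.4
  S[Y,Y] = ((-1.6)·(-1.6) + (-0.6)·(-0.6) + (4.4)·(4.4) + (-0.6)·(-0.6) + (-1.6)·(-1.6)) / 4 = 25.2/4 = 6.3
  S = [[5.2, 3.4],
 [3.4, 6.3]].

Step 3 — invert S. det(S) = 5.2·6.3 - (3.4)² = 21.2.
  S^{-1} = (1/det) · [[d, -b], [-b, a]] = [[0.2972, -0.1604],
 [-0.1604, 0.2453]].

Step 4 — quadratic form (x̄ - mu_0)^T · S^{-1} · (x̄ - mu_0):
  S^{-1} · (x̄ - mu_0) = (1.5142, -1.1981),
  (x̄ - mu_0)^T · [...] = (3.8)·(1.5142) + (-2.4)·(-1.1981) = 8.6292.

Step 5 — scale by n: T² = 5 · 8.6292 = 43.1462.

T² ≈ 43.1462


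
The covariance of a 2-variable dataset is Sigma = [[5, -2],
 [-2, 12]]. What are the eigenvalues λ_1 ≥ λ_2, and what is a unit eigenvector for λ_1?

Step 1 — characteristic polynomial of 2×2 Sigma:
  det(Sigma - λI) = λ² - trace · λ + det = 0.
  trace = 5 + 12 = 17, det = 5·12 - (-2)² = 56.
Step 2 — discriminant:
  Δ = trace² - 4·det = 289 - 224 = 65.
Step 3 — eigenvalues:
  λ = (trace ± √Δ)/2 = (17 ± 8.0623)/2,
  λ_1 = 12.5311,  λ_2 = 4.4689.

Step 4 — unit eigenvector for λ_1: solve (Sigma - λ_1 I)v = 0. First row:
  (5 - 12.5311)·v_x + (-2)·v_y = 0, i.e. (-7.5311)·v_x + (-2)·v_y = 0,
  so v ∝ (b, λ_1 - a) = (-2, 7.5311); multiply by -1 so the first entry is positive: u = (2, -7.5311).
  ||u|| = √((2)² + (-7.5311)²) = √(60.7179) ≈ 7.7922,
  v_1 = u/||u|| ≈ (0.2567, -0.9665) (||v_1|| = 1).

λ_1 = 12.5311,  λ_2 = 4.4689;  v_1 ≈ (0.2567, -0.9665)


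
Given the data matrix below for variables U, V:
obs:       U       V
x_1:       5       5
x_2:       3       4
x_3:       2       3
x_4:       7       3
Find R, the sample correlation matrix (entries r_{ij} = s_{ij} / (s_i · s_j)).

Step 1 — column means:
  mean(U) = (5 + 3 + 2 + 7) / 4 = 17/4 = 4.25
  mean(V) = (5 + 4 + 3 + 3) / 4 = 15/4 = 3.75

Step 2 — sample variances and covariances s[i,j] = (1/(n-1)) · Σ_k (x_{k,i} - mean_i) · (x_{k,j} - mean_j), with n-1 = 3:
  s[U,U] = ((0.75)·(0.75) + (-1.25)·(-1.25) + (-2.25)·(-2.25) + (2.75)·(2.75)) / 3 = 14.75/3 = 4.9167
  s[U,V] = ((0.75)·(1.25) + (-1.25)·(0.25) + (-2.25)·(-0.75) + (2.75)·(-0.75)) / 3 = 0.25/3 = 0.0833
  s[V,V] = ((1.25)·(1.25) + (0.25)·(0.25) + (-0.75)·(-0.75) + (-0.75)·(-0.75)) / 3 = 2.75/3 = 0.9167
  Sample standard deviations s_i = √(s[i,i]):
  s(U) = √(4.9167) = 2.2174
  s(V) = √(0.9167) = 0.9574

Step 3 — r_{ij} = s_{ij} / (s_i · s_j):
  r[U,U] = 1 (diagonal).
  r[U,V] = 0.0833 / (2.2174 · 0.9574) = 0.0833 / 2.123 = 0.0393
  r[V,V] = 1 (diagonal).

R is symmetric with unit diagonal. Assembling:

R = [[1, 0.0393],
 [0.0393, 1]]


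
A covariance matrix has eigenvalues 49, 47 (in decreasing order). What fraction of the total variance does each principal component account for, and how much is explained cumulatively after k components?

Step 1 — total variance = trace(Sigma) = Σ λ_i = 49 + 47 = 96.

Step 2 — fraction explained by component i = λ_i / Σ λ:
  PC1: 49/96 = 0.5104
  PC2: 47/96 = 0.4896

Step 3 — cumulative fraction after k components = (λ_1 + ... + λ_k) / Σ λ:
  k = 1: 49/96 = 0.5104
  k = 2: (49 + 47)/96 = 96/96 = 1

Summary (fraction, with percent):

explained: PC1 0.5104 (51.04%), PC2 0.4896 (48.96%);  cumulative: 0.5104, 1


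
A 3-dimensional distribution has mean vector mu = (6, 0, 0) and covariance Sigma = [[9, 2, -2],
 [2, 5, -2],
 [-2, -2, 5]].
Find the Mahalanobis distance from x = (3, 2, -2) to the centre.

Step 1 — centre the observation: (x - mu) = (-3, 2, -2).

Step 2 — invert Sigma (cofactor / det for 3×3, or solve directly):
  Sigma^{-1} = [[0.1273, -0.0364, 0.0364],
 [-0.0364, 0.2485, 0.0848],
 [0.0364, 0.0848, 0.2485]].

Step 3 — form the quadratic (x - mu)^T · Sigma^{-1} · (x - mu):
  Sigma^{-1} · (x - mu) = (-0.5273, 0.4364, -0.4364).
  (x - mu)^T · [Sigma^{-1} · (x - mu)] = (-3)·(-0.5273) + (2)·(0.4364) + (-2)·(-0.4364) = 3.3273.

Step 4 — take square root: d = √(3.3273) ≈ 1.8241.

d(x, mu) = √(3.3273) ≈ 1.8241


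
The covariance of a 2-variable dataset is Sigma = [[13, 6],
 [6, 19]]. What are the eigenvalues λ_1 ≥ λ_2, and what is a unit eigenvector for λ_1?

Step 1 — characteristic polynomial of 2×2 Sigma:
  det(Sigma - λI) = λ² - trace · λ + det = 0.
  trace = 13 + 19 = 32, det = 13·19 - (6)² = 211.
Step 2 — discriminant:
  Δ = trace² - 4·det = 1024 - 844 = 180.
Step 3 — eigenvalues:
  λ = (trace ± √Δ)/2 = (32 ± 13.4164)/2,
  λ_1 = 22.7082,  λ_2 = 9.2918.

Step 4 — unit eigenvector for λ_1: solve (Sigma - λ_1 I)v = 0. First row:
  (13 - 22.7082)·v_x + (6)·v_y = 0, i.e. (-9.7082)·v_x + (6)·v_y = 0,
  so v ∝ (b, λ_1 - a) = (6, 9.7082) = u.
  ||u|| = √((6)² + (9.7082)²) = √(130.2492) ≈ 11.4127,
  v_1 = u/||u|| ≈ (0.5257, 0.8507) (||v_1|| = 1).

λ_1 = 22.7082,  λ_2 = 9.2918;  v_1 ≈ (0.5257, 0.8507)


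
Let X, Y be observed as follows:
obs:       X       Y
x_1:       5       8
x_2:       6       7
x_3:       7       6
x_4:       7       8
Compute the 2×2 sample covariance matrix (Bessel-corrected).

Step 1 — column means:
  mean(X) = (5 + 6 + 7 + 7) / 4 = 25/4 = 6.25
  mean(Y) = (8 + 7 + 6 + 8) / 4 = 29/4 = 7.25

Step 2 — sample covariance S[i,j] = (1/(n-1)) · Σ_k (x_{k,i} - mean_i) · (x_{k,j} - mean_j), with n-1 = 3.
  S[X,X] = ((-1.25)·(-1.25) + (-0.25)·(-0.25) + (0.75)·(0.75) + (0.75)·(0.75)) / 3 = 2.75/3 = 0.9167
  S[X,Y] = ((-1.25)·(0.75) + (-0.25)·(-0.25) + (0.75)·(-1.25) + (0.75)·(0.75)) / 3 = -1.25/3 = -0.4167
  S[Y,Y] = ((0.75)·(0.75) + (-0.25)·(-0.25) + (-1.25)·(-1.25) + (0.75)·(0.75)) / 3 = 2.75/3 = 0.9167

S is symmetric (S[j,i] = S[i,j]). Assembling:

S = [[0.9167, -0.4167],
 [-0.4167, 0.9167]]


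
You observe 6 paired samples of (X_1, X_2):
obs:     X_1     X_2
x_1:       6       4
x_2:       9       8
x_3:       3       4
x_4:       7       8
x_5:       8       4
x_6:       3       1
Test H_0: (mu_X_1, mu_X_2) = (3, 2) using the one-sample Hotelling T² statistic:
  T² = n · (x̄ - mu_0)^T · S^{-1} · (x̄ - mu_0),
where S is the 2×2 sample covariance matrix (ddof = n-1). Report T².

Step 1 — sample mean vector:
  mean(X_1) = (6 + 9 + 3 + 7 + 8 + 3) / 6 = 36/6 = 6
  mean(X_2) = (4 + 8 + 4 + 8 + 4 + 1) / 6 = 29/6 = 4.8333
  x̄ = (6, 4.8333),  deviation x̄ - mu_0 = (6, 4.8333) - (3, 2) = (3, 2.8333).

Step 2 — sample covariance matrix, S[i,j] = (1/(n-1)) · Σ_k (x_{k,i} - mean_i) · (x_{k,j} - mean_j), divisor n-1 = 5:
  S[X_1,X_1] = ((0)·(0) + (3)·(3) + (-3)·(-3) + (1)·(1) + (2)·(2) + (-3)·(-3)) / 5 = 32/5 = 6.4
  S[X_1,X_2] = ((0)·(-0.8333) + (3)·(3.1667) + (-3)·(-0.8333) + (1)·(3.1667) + (2)·(-0.8333) + (-3)·(-3.8333)) / 5 = 25/5 = 5
  S[X_2,X_2] = ((-0.8333)·(-0.8333) + (3.1667)·(3.1667) + (-0.8333)·(-0.8333) + (3.1667)·(3.1667) + (-0.8333)·(-0.8333) + (-3.8333)·(-3.8333)) / 5 = 36.8333/5 = 7.3667
  S = [[6.4, 5],
 [5, 7.3667]].

Step 3 — invert S. det(S) = 6.4·7.3667 - (5)² = 22.1467.
  S^{-1} = (1/det) · [[d, -b], [-b, a]] = [[0.3326, -0.2258],
 [-0.2258, 0.289]].

Step 4 — quadratic form (x̄ - mu_0)^T · S^{-1} · (x̄ - mu_0):
  S^{-1} · (x̄ - mu_0) = (0.3582, 0.1415),
  (x̄ - mu_0)^T · [...] = (3)·(0.3582) + (2.8333)·(0.1415) = 1.4755.

Step 5 — scale by n: T² = 6 · 1.4755 = 8.8531.

T² ≈ 8.8531


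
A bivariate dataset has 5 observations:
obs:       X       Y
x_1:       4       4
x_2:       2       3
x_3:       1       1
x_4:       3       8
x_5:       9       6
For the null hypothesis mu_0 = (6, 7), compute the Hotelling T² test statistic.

Step 1 — sample mean vector:
  mean(X) = (4 + 2 + 1 + 3 + 9) / 5 = 19/5 = 3.8
  mean(Y) = (4 + 3 + 1 + 8 + 6) / 5 = 22/5 = 4.4
  x̄ = (3.8, 4.4),  deviation x̄ - mu_0 = (3.8, 4.4) - (6, 7) = (-2.2, -2.6).

Step 2 — sample covariance matrix, S[i,j] = (1/(n-1)) · Σ_k (x_{k,i} - mean_i) · (x_{k,j} - mean_j), divisor n-1 = 4:
  S[X,X] = ((0.2)·(0.2) + (-1.8)·(-1.8) + (-2.8)·(-2.8) + (-0.8)·(-0.8) + (5.2)·(5.2)) / 4 = 38.8/4 = 9.7
  S[X,Y] = ((0.2)·(-0.4) + (-1.8)·(-1.4) + (-2.8)·(-3.4) + (-0.8)·(3.6) + (5.2)·(1.6)) / 4 = 17.4/4 = 4.35
  S[Y,Y] = ((-0.4)·(-0.4) + (-1.4)·(-1.4) + (-3.4)·(-3.4) + (3.6)·(3.6) + (1.6)·(1.6)) / 4 = 29.2/4 = 7.3
  S = [[9.7, 4.35],
 [4.35, 7.3]].

Step 3 — invert S. det(S) = 9.7·7.3 - (4.35)² = 51.8875.
  S^{-1} = (1/det) · [[d, -b], [-b, a]] = [[0.1407, -0.0838],
 [-0.0838, 0.1869]].

Step 4 — quadratic form (x̄ - mu_0)^T · S^{-1} · (x̄ - mu_0):
  S^{-1} · (x̄ - mu_0) = (-0.0915, -0.3016),
  (x̄ - mu_0)^T · [...] = (-2.2)·(-0.0915) + (-2.6)·(-0.3016) = 0.9856.

Step 5 — scale by n: T² = 5 · 0.9856 = 4.928.

T² ≈ 4.928


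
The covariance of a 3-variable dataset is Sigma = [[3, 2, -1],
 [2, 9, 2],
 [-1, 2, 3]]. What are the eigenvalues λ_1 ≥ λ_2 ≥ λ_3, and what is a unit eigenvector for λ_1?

Step 1 — characteristic polynomial p(λ) = det(λI - Sigma) = λ³ - tr·λ² + c_1·λ - det, where tr = trace, c_1 = sum of the principal 2×2 minors, det = det(Sigma):
  tr = 3 + 9 + 3 = 15,
  c_1 = (3·9 - (2)²) + (3·3 - (-1)²) + (9·3 - (2)²) = 23 + 8 + 23 = 54,
  det = 3·(9·3 - (2)²) - (2)·((2)·3 - (2)·(-1)) + (-1)·((2)·(2) - 9·(-1)) = 3·(23) - (2)·(8) + (-1)·(13) = 40.
  So p(λ) = λ³ - 15λ² + 54λ - 40.
Step 2 — look for an integer root (rational root theorem: any rational root is an integer divisor of 40). Testing λ = 1:
  p(1) = 1 - 15 + 54 - 40 = 0  ✓
  Dividing out (λ - 1): p(λ) = (λ - 1)(λ² - 14λ + 40).
Step 3 — remaining eigenvalues from the quadratic λ² - 14λ + 40 = 0:
  Δ = 14² - 4·40 = 196 - 160 = 36,  λ = (14 ± √36)/2 = (14 ± 6)/2 = 10 or 4.
  Sorted: λ_1 = 10,  λ_2 = 4,  λ_3 = 1  (check: sum = 15 = tr ✓).

Step 4 — unit eigenvector for λ_1 = 10: v spans the null space of (Sigma - λ_1 I), whose rows are
  r_1 = (-7, 2, -1),  r_2 = (2, -1, 2),  r_3 = (-1, 2, -7).
  v is orthogonal to every row, so take v ∝ r_1 × r_2 = ((2)·(2) - (-1)·(-1), (-1)·(2) - (-7)·(2), (-7)·(-1) - (2)·(2)) = (3, 12, 3).
  Rescale (divide by 3): u = (1, 4, 1).
  ||u|| = √((1)² + (4)² + (1)²) = √(18) ≈ 4.2426,  v_1 = u/||u|| ≈ (0.2357, 0.9428, 0.2357) (||v_1|| = 1).

λ_1 = 10,  λ_2 = 4,  λ_3 = 1;  v_1 ≈ (0.2357, 0.9428, 0.2357)


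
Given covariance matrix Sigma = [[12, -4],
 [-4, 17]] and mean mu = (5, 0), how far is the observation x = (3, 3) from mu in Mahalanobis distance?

Step 1 — centre the observation: (x - mu) = (-2, 3).

Step 2 — invert Sigma. det(Sigma) = 12·17 - (-4)² = 188.
  Sigma^{-1} = (1/det) · [[d, -b], [-b, a]] = [[0.0904, 0.0213],
 [0.0213, 0.0638]].

Step 3 — form the quadratic (x - mu)^T · Sigma^{-1} · (x - mu):
  Sigma^{-1} · (x - mu) = (-0.117, 0.1489).
  (x - mu)^T · [Sigma^{-1} · (x - mu)] = (-2)·(-0.117) + (3)·(0.1489) = 0.6809.

Step 4 — take square root: d = √(0.6809) ≈ 0.8251.

d(x, mu) = √(0.6809) ≈ 0.8251


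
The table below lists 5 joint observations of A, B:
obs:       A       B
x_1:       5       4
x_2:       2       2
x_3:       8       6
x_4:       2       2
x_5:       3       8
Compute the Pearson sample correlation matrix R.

Step 1 — column means:
  mean(A) = (5 + 2 + 8 + 2 + 3) / 5 = 20/5 = 4
  mean(B) = (4 + 2 + 6 + 2 + 8) / 5 = 22/5 = 4.4

Step 2 — sample variances and covariances s[i,j] = (1/(n-1)) · Σ_k (x_{k,i} - mean_i) · (x_{k,j} - mean_j), with n-1 = 4:
  s[A,A] = ((1)·(1) + (-2)·(-2) + (4)·(4) + (-2)·(-2) + (-1)·(-1)) / 4 = 26/4 = 6.5
  s[A,B] = ((1)·(-0.4) + (-2)·(-2.4) + (4)·(1.6) + (-2)·(-2.4) + (-1)·(3.6)) / 4 = 12/4 = 3
  s[B,B] = ((-0.4)·(-0.4) + (-2.4)·(-2.4) + (1.6)·(1.6) + (-2.4)·(-2.4) + (3.6)·(3.6)) / 4 = 27.2/4 = 6.8
  Sample standard deviations s_i = √(s[i,i]):
  s(A) = √(6.5) = 2.5495
  s(B) = √(6.8) = 2.6077

Step 3 — r_{ij} = s_{ij} / (s_i · s_j):
  r[A,A] = 1 (diagonal).
  r[A,B] = 3 / (2.5495 · 2.6077) = 3 / 6.6483 = 0.4512
  r[B,B] = 1 (diagonal).

R is symmetric with unit diagonal. Assembling:

R = [[1, 0.4512],
 [0.4512, 1]]


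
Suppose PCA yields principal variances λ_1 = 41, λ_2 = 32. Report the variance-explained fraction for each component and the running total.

Step 1 — total variance = trace(Sigma) = Σ λ_i = 41 + 32 = 73.

Step 2 — fraction explained by component i = λ_i / Σ λ:
  PC1: 41/73 = 0.5616
  PC2: 32/73 = 0.4384

Step 3 — cumulative fraction after k components = (λ_1 + ... + λ_k) / Σ λ:
  k = 1: 41/73 = 0.5616
  k = 2: (41 + 32)/73 = 73/73 = 1

Summary (fraction, with percent):

explained: PC1 0.5616 (56.16%), PC2 0.4384 (43.84%);  cumulative: 0.5616, 1


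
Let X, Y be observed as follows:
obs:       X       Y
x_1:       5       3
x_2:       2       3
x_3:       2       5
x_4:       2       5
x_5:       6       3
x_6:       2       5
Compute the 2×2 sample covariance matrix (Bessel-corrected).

Step 1 — column means:
  mean(X) = (5 + 2 + 2 + 2 + 6 + 2) / 6 = 19/6 = 3.1667
  mean(Y) = (3 + 3 + 5 + 5 + 3 + 5) / 6 = 24/6 = 4

Step 2 — sample covariance S[i,j] = (1/(n-1)) · Σ_k (x_{k,i} - mean_i) · (x_{k,j} - mean_j), with n-1 = 5.
  S[X,X] = ((1.8333)·(1.8333) + (-1.1667)·(-1.1667) + (-1.1667)·(-1.1667) + (-1.1667)·(-1.1667) + (2.8333)·(2.8333) + (-1.1667)·(-1.1667)) / 5 = 16.8333/5 = 3.3667
  S[X,Y] = ((1.8333)·(-1) + (-1.1667)·(-1) + (-1.1667)·(1) + (-1.1667)·(1) + (2.8333)·(-1) + (-1.1667)·(1)) / 5 = -7/5 = -1.4
  S[Y,Y] = ((-1)·(-1) + (-1)·(-1) + (1)·(1) + (1)·(1) + (-1)·(-1) + (1)·(1)) / 5 = 6/5 = 1.2

S is symmetric (S[j,i] = S[i,j]). Assembling:

S = [[3.3667, -1.4],
 [-1.4, 1.2]]


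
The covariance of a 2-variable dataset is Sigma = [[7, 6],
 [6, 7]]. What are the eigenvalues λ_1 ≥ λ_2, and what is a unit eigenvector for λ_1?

Step 1 — characteristic polynomial of 2×2 Sigma:
  det(Sigma - λI) = λ² - trace · λ + det = 0.
  trace = 7 + 7 = 14, det = 7·7 - (6)² = 13.
Step 2 — discriminant:
  Δ = trace² - 4·det = 196 - 52 = 144.
Step 3 — eigenvalues:
  λ = (trace ± √Δ)/2 = (14 ± 12)/2,
  λ_1 = 13,  λ_2 = 1.

Step 4 — unit eigenvector for λ_1: solve (Sigma - λ_1 I)v = 0. First row:
  (7 - 13)·v_x + (6)·v_y = 0, i.e. (-6)·v_x + (6)·v_y = 0,
  so v ∝ (b, λ_1 - a) = (6, 6) = u.
  ||u|| = √((6)² + (6)²) = √(72) ≈ 8.4853,
  v_1 = u/||u|| ≈ (0.7071, 0.7071) (||v_1|| = 1).

λ_1 = 13,  λ_2 = 1;  v_1 ≈ (0.7071, 0.7071)


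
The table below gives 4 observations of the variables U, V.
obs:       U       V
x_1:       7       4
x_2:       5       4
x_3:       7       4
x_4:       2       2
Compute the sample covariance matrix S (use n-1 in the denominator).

Step 1 — column means:
  mean(U) = (7 + 5 + 7 + 2) / 4 = 21/4 = 5.25
  mean(V) = (4 + 4 + 4 + 2) / 4 = 14/4 = 3.5

Step 2 — sample covariance S[i,j] = (1/(n-1)) · Σ_k (x_{k,i} - mean_i) · (x_{k,j} - mean_j), with n-1 = 3.
  S[U,U] = ((1.75)·(1.75) + (-0.25)·(-0.25) + (1.75)·(1.75) + (-3.25)·(-3.25)) / 3 = 16.75/3 = 5.5833
  S[U,V] = ((1.75)·(0.5) + (-0.25)·(0.5) + (1.75)·(0.5) + (-3.25)·(-1.5)) / 3 = 6.5/3 = 2.1667
  S[V,V] = ((0.5)·(0.5) + (0.5)·(0.5) + (0.5)·(0.5) + (-1.5)·(-1.5)) / 3 = 3/3 = 1

S is symmetric (S[j,i] = S[i,j]). Assembling:

S = [[5.5833, 2.1667],
 [2.1667, 1]]


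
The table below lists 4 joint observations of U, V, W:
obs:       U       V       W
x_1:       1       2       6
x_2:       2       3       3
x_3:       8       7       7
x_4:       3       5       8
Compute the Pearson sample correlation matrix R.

Step 1 — column means:
  mean(U) = (1 + 2 + 8 + 3) / 4 = 14/4 = 3.5
  mean(V) = (2 + 3 + 7 + 5) / 4 = 17/4 = 4.25
  mean(W) = (6 + 3 + 7 + 8) / 4 = 24/4 = 6

Step 2 — sample variances and covariances s[i,j] = (1/(n-1)) · Σ_k (x_{k,i} - mean_i) · (x_{k,j} - mean_j), with n-1 = 3:
  s[U,U] = ((-2.5)·(-2.5) + (-1.5)·(-1.5) + (4.5)·(4.5) + (-0.5)·(-0.5)) / 3 = 29/3 = 9.6667
  s[U,V] = ((-2.5)·(-2.25) + (-1.5)·(-1.25) + (4.5)·(2.75) + (-0.5)·(0.75)) / 3 = 19.5/3 = 6.5
  s[U,W] = ((-2.5)·(0) + (-1.5)·(-3) + (4.5)·(1) + (-0.5)·(2)) / 3 = 8/3 = 2.6667
  s[V,V] = ((-2.25)·(-2.25) + (-1.25)·(-1.25) + (2.75)·(2.75) + (0.75)·(0.75)) / 3 = 14.75/3 = 4.9167
  s[V,W] = ((-2.25)·(0) + (-1.25)·(-3) + (2.75)·(1) + (0.75)·(2)) / 3 = 8/3 = 2.6667
  s[W,W] = ((0)·(0) + (-3)·(-3) + (1)·(1) + (2)·(2)) / 3 = 14/3 = 4.6667
  Sample standard deviations s_i = √(s[i,i]):
  s(U) = √(9.6667) = 3.1091
  s(V) = √(4.9167) = 2.2174
  s(W) = √(4.6667) = 2.1602

Step 3 — r_{ij} = s_{ij} / (s_i · s_j):
  r[U,U] = 1 (diagonal).
  r[U,V] = 6.5 / (3.1091 · 2.2174) = 6.5 / 6.894 = 0.9428
  r[U,W] = 2.6667 / (3.1091 · 2.1602) = 2.6667 / 6.7165 = 0.397
  r[V,V] = 1 (diagonal).
  r[V,W] = 2.6667 / (2.2174 · 2.1602) = 2.6667 / 4.79 = 0.5567
  r[W,W] = 1 (diagonal).

R is symmetric with unit diagonal. Assembling:

R = [[1, 0.9428, 0.397],
 [0.9428, 1, 0.5567],
 [0.397, 0.5567, 1]]
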